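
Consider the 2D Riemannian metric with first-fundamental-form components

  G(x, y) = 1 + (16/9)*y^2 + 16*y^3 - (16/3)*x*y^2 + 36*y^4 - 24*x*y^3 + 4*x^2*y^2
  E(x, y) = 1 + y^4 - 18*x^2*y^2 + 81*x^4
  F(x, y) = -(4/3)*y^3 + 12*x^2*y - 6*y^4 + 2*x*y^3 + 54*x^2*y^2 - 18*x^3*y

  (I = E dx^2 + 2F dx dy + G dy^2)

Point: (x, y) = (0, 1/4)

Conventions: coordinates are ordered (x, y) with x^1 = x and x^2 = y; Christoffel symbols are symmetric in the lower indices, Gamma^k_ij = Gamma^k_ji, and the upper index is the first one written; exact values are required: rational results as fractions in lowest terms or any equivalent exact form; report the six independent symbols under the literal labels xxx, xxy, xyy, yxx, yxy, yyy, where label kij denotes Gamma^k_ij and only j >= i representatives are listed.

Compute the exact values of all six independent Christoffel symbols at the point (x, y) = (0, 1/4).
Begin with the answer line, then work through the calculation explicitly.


Answer: Gamma_xxx = 0, Gamma_xxy = 72/3469, Gamma_xyy = -624/3469, Gamma_yxx = 0, Gamma_yxy = -816/3469, Gamma_yyy = 7072/3469

E = 257/256, F = -17/384, G = 865/576 at the point
E_x = 0, E_y = 1/16, F_x = 1/32, F_y = -5/8, G_x = -17/24, G_y = 221/36
EG - F^2 = 3469/2304;  g^inv = (2304/3469) * [[865/576, 17/384], [17/384, 257/256]]
first-kind symbols [ij,l] = (1/2)(d_i g_jl + d_j g_il - d_l g_ij): [xx,x] = E_x/2 = 0, [xx,y] = F_x - E_y/2 = 0, [xy,x] = E_y/2 = 1/32, [xy,y] = G_x/2 = -17/48, [yy,x] = F_y - G_x/2 = -13/48, [yy,y] = G_y/2 = 221/72
Gamma^x_ij = (G*[ij,x] - F*[ij,y])/(EG - F^2), Gamma^y_ij = (E*[ij,y] - F*[ij,x])/(EG - F^2)


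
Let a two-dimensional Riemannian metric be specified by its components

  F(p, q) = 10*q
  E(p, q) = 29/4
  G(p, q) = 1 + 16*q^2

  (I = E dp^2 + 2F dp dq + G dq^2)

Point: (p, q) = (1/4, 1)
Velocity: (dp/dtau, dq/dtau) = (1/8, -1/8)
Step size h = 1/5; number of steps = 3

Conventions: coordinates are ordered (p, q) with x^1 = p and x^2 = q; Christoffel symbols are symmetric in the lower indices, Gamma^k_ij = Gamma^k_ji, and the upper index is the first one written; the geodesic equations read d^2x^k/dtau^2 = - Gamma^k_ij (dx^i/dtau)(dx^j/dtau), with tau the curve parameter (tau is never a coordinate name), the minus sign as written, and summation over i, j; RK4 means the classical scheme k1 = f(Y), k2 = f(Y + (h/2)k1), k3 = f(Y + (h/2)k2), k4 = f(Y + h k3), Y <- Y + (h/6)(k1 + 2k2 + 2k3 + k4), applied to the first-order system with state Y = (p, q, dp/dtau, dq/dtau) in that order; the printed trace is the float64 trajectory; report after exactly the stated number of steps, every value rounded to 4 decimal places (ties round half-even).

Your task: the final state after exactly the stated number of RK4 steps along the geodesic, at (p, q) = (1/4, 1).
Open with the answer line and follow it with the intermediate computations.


Answer: p = 0.3237, q = 0.9230, dp/dtau = 0.1205, dq/dtau = -0.1319

f(Y) = (dp/dtau, dq/dtau, -Gamma^p_ij Y'^i Y'^j, -Gamma^q_ij Y'^i Y'^j) with the Gammas evaluated at the stage position; h = 0.200000; intermediate values shown to 6 dp
step 0: p = 0.2500, q = 1.0000, dp/dtau = 0.1250, dq/dtau = -0.1250
step 1:
  k1: at (p, q) = (0.250000, 1.000000), (dp/dtau, dq/dtau) = (0.125000, -0.125000); Gamma_ppp = 0.000000, Gamma_ppq = 0.000000, Gamma_pqq = 0.430108, Gamma_qpp = 0.000000, Gamma_qpq = 0.000000, Gamma_qqq = 0.688172; k1 = (0.125000, -0.125000, -0.006720, -0.010753)
  k2: at (p, q) = (0.262500, 0.987500), (dp/dtau, dq/dtau) = (0.124328, -0.126075); Gamma_ppp = 0.000000, Gamma_ppq = 0.000000, Gamma_pqq = 0.437589, Gamma_qpp = 0.000000, Gamma_qpq = 0.000000, Gamma_qqq = 0.691390; k2 = (0.124328, -0.126075, -0.006955, -0.010990)
  k3: at (p, q) = (0.262433, 0.987392), (dp/dtau, dq/dtau) = (0.124304, -0.126099); Gamma_ppp = 0.000000, Gamma_ppq = 0.000000, Gamma_pqq = 0.437654, Gamma_qpp = 0.000000, Gamma_qpq = 0.000000, Gamma_qqq = 0.691418; k3 = (0.124304, -0.126099, -0.006959, -0.010994)
  k4: at (p, q) = (0.274861, 0.974780), (dp/dtau, dq/dtau) = (0.123608, -0.127199); Gamma_ppp = 0.000000, Gamma_ppq = 0.000000, Gamma_pqq = 0.445372, Gamma_qpp = 0.000000, Gamma_qpq = 0.000000, Gamma_qqq = 0.694624; k4 = (0.123608, -0.127199, -0.007206, -0.011239)
  Y <- Y + (h/6)(k1 + 2k2 + 2k3 + k4): p = 0.2749, q = 0.9748, dp/dtau = 0.1236, dq/dtau = -0.1272
step 2:
  k1: at (p, q) = (0.274862, 0.974782), (dp/dtau, dq/dtau) = (0.123608, -0.127199); Gamma_ppp = 0.000000, Gamma_ppq = 0.000000, Gamma_pqq = 0.445371, Gamma_qpp = 0.000000, Gamma_qpq = 0.000000, Gamma_qqq = 0.694623; k1 = (0.123608, -0.127199, -0.007206, -0.011239)
  k2: at (p, q) = (0.287223, 0.962062), (dp/dtau, dq/dtau) = (0.122888, -0.128323); Gamma_ppp = 0.000000, Gamma_ppq = 0.000000, Gamma_pqq = 0.453330, Gamma_qpp = 0.000000, Gamma_qpq = 0.000000, Gamma_qqq = 0.697810; k2 = (0.122888, -0.128323, -0.007465, -0.011491)
  k3: at (p, q) = (0.287151, 0.961950), (dp/dtau, dq/dtau) = (0.122862, -0.128348); Gamma_ppp = 0.000000, Gamma_ppq = 0.000000, Gamma_pqq = 0.453401, Gamma_qpp = 0.000000, Gamma_qpq = 0.000000, Gamma_qqq = 0.697838; k3 = (0.122862, -0.128348, -0.007469, -0.011496)
  k4: at (p, q) = (0.299435, 0.949112), (dp/dtau, dq/dtau) = (0.122114, -0.129498); Gamma_ppp = 0.000000, Gamma_ppq = 0.000000, Gamma_pqq = 0.461616, Gamma_qpp = 0.000000, Gamma_qpq = 0.000000, Gamma_qqq = 0.701001; k4 = (0.122114, -0.129498, -0.007741, -0.011756)
  Y <- Y + (h/6)(k1 + 2k2 + 2k3 + k4): p = 0.2994, q = 0.9491, dp/dtau = 0.1221, dq/dtau = -0.1295
step 3:
  k1: at (p, q) = (0.299436, 0.949114), (dp/dtau, dq/dtau) = (0.122114, -0.129498); Gamma_ppp = 0.000000, Gamma_ppq = 0.000000, Gamma_pqq = 0.461615, Gamma_qpp = 0.000000, Gamma_qpq = 0.000000, Gamma_qqq = 0.701000; k1 = (0.122114, -0.129498, -0.007741, -0.011756)
  k2: at (p, q) = (0.311648, 0.936164), (dp/dtau, dq/dtau) = (0.121340, -0.130673); Gamma_ppp = 0.000000, Gamma_ppq = 0.000000, Gamma_pqq = 0.470092, Gamma_qpp = 0.000000, Gamma_qpq = 0.000000, Gamma_qqq = 0.704133; k2 = (0.121340, -0.130673, -0.008027, -0.012023)
  k3: at (p, q) = (0.311570, 0.936047), (dp/dtau, dq/dtau) = (0.121312, -0.130700); Gamma_ppp = 0.000000, Gamma_ppq = 0.000000, Gamma_pqq = 0.470169, Gamma_qpp = 0.000000, Gamma_qpq = 0.000000, Gamma_qqq = 0.704161; k3 = (0.121312, -0.130700, -0.008032, -0.012029)
  k4: at (p, q) = (0.323699, 0.922974), (dp/dtau, dq/dtau) = (0.120508, -0.131903); Gamma_ppp = 0.000000, Gamma_ppq = 0.000000, Gamma_pqq = 0.478925, Gamma_qpp = 0.000000, Gamma_qpq = 0.000000, Gamma_qqq = 0.707257; k4 = (0.120508, -0.131903, -0.008333, -0.012305)
  Y <- Y + (h/6)(k1 + 2k2 + 2k3 + k4): p = 0.3237, q = 0.9230, dp/dtau = 0.1205, dq/dtau = -0.1319


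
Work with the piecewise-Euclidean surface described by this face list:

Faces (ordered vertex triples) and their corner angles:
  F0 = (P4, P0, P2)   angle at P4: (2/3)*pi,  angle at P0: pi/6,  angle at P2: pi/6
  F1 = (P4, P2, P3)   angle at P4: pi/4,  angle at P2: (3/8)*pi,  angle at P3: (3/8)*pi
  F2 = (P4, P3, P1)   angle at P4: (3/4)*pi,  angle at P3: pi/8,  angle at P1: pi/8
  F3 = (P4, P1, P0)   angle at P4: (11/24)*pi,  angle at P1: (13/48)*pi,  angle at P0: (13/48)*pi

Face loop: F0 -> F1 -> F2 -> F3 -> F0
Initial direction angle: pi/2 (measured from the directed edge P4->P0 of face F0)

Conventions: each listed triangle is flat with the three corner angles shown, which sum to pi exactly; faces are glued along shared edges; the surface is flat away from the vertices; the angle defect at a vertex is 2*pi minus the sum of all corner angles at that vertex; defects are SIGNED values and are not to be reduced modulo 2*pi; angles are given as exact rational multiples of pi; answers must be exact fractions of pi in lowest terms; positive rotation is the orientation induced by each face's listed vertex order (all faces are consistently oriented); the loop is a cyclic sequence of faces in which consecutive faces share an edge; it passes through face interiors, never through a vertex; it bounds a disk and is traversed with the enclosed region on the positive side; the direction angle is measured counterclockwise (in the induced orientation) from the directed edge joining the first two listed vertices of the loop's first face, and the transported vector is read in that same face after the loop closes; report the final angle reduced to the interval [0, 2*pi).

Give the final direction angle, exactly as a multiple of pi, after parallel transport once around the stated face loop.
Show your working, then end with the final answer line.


enclosed vertex P4: corner angles sum to (17/8)*pi, defect = 2*pi - (17/8)*pi = -pi/8
by Gauss-Bonnet the loop rotates the vector by the enclosed defect sum (positive orientation, mod 2*pi)
final angle = pi/2 - pi/8 = (3/8)*pi (mod 2*pi)

Answer: final direction angle = (3/8)*pi


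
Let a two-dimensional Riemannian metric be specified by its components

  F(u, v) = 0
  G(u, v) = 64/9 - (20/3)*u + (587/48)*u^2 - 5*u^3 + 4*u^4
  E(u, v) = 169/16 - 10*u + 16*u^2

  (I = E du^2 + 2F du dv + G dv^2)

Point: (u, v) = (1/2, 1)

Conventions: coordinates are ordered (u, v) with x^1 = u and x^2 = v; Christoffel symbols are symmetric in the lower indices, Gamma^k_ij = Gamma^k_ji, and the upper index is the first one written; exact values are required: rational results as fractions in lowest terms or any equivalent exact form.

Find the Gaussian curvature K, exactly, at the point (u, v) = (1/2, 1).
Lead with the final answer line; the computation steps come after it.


Answer: K = -8192/52887

E = 153/16, F = 0, G = 3721/576, EG - F^2 = 63257/1024 at the point
E_u = 6, E_v = 0, F_u = 0, F_v = 0, G_u = 61/16, G_v = 0
E_vv = 0, F_uv = 0, G_uu = 515/24
Evaluate Brioschi's two determinant matrices M1, M2 and divide by (EG - F^2)^2.
M1 = [[-E_vv/2 + F_uv - G_uu/2, E_u/2, F_u - E_v/2], [F_v - G_u/2, E, F], [G_v/2, F, G]] = [[-515/48, 3, 0], [-61/32, 153/16, 0], [0, 0, 3721/576]]; det M1 = -30761507/49152
M2 = [[0, E_v/2, G_u/2], [E_v/2, E, F], [G_u/2, F, G]] = [[0, 0, 61/32], [0, 153/16, 0], [61/32, 0, 3721/576]]; det M2 = -569313/16384
det M1 - det M2 = -226981/384; K = -226981/384 / (63257/1024)^2 = -8192/52887


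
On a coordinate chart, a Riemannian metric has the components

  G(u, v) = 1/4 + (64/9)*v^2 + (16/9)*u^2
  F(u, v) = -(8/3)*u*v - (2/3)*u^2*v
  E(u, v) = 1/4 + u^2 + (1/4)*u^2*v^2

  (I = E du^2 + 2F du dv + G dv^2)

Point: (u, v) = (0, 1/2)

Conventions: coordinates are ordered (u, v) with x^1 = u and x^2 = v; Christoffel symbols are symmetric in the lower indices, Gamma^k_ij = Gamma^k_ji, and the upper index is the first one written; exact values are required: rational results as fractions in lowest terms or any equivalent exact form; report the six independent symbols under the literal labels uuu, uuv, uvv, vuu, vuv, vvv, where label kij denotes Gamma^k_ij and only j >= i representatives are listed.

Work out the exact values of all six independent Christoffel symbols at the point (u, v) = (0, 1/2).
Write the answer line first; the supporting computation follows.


Answer: Gamma_uuu = 0, Gamma_uuv = 0, Gamma_uvv = 0, Gamma_vuu = -48/73, Gamma_vuv = 0, Gamma_vvv = 128/73

E = 1/4, F = 0, G = 73/36 at the point
E_u = 0, E_v = 0, F_u = -4/3, F_v = 0, G_u = 0, G_v = 64/9
EG - F^2 = 73/144;  g^inv = (144/73) * [[73/36, 0], [0, 1/4]]
first-kind symbols [ij,l] = (1/2)(d_i g_jl + d_j g_il - d_l g_ij): [uu,u] = E_u/2 = 0, [uu,v] = F_u - E_v/2 = -4/3, [uv,u] = E_v/2 = 0, [uv,v] = G_u/2 = 0, [vv,u] = F_v - G_u/2 = 0, [vv,v] = G_v/2 = 32/9
Gamma^u_ij = (G*[ij,u] - F*[ij,v])/(EG - F^2), Gamma^v_ij = (E*[ij,v] - F*[ij,u])/(EG - F^2)


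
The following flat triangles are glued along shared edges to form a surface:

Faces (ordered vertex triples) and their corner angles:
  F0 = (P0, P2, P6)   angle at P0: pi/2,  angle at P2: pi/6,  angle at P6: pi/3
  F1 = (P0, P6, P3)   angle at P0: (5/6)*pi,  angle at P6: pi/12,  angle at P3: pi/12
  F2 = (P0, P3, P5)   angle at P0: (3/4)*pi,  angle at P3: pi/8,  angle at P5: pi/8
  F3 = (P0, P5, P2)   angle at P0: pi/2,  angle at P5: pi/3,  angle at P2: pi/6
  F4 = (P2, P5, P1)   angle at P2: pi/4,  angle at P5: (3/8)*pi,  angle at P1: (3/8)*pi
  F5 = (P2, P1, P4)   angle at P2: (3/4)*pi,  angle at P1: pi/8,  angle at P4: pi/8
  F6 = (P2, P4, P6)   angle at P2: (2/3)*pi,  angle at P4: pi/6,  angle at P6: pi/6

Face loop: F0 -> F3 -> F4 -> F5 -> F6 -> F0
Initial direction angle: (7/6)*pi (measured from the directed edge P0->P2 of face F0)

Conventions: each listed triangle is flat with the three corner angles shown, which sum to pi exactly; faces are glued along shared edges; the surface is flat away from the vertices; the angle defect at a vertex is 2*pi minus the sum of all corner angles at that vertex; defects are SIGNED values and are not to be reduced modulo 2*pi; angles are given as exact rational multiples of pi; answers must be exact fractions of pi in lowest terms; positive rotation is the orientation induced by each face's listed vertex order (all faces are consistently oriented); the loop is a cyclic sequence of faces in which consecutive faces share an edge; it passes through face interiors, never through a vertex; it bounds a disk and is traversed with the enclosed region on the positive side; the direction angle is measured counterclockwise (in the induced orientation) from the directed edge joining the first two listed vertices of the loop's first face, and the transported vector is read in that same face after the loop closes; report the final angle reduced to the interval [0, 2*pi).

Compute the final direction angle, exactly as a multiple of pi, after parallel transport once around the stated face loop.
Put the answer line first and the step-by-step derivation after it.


Answer: final direction angle = (7/6)*pi

enclosed vertex P2: corner angles sum to 2*pi, defect = 2*pi - 2*pi = 0
the rotation equals the total enclosed defect, so the final angle is initial + defects (mod 2*pi)
final angle = (7/6)*pi + 0 = (7/6)*pi (mod 2*pi)


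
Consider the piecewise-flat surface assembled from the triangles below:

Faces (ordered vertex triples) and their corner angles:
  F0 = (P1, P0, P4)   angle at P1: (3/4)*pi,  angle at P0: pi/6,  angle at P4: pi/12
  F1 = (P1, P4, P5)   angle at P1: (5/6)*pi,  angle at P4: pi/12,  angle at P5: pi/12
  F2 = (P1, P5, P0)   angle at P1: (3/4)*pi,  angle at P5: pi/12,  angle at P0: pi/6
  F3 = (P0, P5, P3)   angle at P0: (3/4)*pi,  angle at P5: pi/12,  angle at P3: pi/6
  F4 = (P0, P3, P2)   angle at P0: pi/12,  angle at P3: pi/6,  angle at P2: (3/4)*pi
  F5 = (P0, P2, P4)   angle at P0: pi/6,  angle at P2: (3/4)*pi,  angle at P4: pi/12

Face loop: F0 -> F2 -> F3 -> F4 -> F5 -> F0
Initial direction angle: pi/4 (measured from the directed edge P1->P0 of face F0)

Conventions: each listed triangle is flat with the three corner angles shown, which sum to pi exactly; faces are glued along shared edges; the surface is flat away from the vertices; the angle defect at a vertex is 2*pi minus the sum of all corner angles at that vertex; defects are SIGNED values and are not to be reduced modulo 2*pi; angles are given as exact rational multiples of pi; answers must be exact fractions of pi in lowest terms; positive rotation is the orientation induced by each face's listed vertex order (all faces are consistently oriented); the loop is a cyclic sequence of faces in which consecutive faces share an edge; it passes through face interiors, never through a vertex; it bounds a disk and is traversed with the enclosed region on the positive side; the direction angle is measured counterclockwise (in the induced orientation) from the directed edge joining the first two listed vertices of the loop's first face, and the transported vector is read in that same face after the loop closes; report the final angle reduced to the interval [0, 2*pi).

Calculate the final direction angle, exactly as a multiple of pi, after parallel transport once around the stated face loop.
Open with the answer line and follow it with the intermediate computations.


Answer: final direction angle = (11/12)*pi

enclosed vertex P0: corner angles sum to (4/3)*pi, defect = 2*pi - (4/3)*pi = (2/3)*pi
adding the enclosed defects to the starting angle (mod 2*pi, induced orientation) gives the holonomy
final angle = pi/4 + (2/3)*pi = (11/12)*pi (mod 2*pi)


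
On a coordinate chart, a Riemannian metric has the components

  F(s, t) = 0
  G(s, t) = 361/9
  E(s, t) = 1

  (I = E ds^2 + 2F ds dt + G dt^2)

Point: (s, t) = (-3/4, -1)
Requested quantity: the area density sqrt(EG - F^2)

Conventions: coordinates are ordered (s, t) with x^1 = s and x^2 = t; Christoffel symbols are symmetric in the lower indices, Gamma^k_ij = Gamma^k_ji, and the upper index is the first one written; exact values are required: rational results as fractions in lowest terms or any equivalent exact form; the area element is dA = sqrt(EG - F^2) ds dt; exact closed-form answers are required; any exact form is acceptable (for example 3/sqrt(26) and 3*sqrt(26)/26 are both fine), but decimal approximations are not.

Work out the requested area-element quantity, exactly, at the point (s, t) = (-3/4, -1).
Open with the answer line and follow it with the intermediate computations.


Answer: sqrt(EG - F^2) = 19/3

E = 1, F = 0, G = 361/9; EG - F^2 = 361/9


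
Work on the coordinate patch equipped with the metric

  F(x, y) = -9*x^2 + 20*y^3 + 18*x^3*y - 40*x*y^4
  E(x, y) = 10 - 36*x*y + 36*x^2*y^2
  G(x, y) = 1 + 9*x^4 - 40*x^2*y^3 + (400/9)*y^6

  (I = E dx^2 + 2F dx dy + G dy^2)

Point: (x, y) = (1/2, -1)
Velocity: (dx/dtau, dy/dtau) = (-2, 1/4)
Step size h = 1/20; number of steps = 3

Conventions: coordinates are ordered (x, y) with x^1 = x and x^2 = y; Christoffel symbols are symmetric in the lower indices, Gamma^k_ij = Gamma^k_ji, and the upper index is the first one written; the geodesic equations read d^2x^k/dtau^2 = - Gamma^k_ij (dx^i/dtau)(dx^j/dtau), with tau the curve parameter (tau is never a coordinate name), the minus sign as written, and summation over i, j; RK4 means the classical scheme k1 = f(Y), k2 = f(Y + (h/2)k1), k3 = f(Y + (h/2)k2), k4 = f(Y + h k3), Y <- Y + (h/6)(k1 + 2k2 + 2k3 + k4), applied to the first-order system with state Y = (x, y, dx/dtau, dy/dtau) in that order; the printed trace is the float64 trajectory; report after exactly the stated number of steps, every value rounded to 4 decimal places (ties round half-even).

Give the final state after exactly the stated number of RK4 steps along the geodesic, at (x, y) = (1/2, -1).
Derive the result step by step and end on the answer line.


f(Y) = (dx/dtau, dy/dtau, -Gamma^x_ij Y'^i Y'^j, -Gamma^y_ij Y'^i Y'^j) with the Gammas evaluated at the stage position; h = 0.050000; intermediate values shown to 6 dp
step 0: x = 0.5000, y = -1.0000, dx/dtau = -2.0000, dy/dtau = 0.2500
step 1:
  k1: at (x, y) = (0.500000, -1.000000), (dx/dtau, dy/dtau) = (-2.000000, 0.250000); Gamma_xxx = 0.391275, Gamma_xxy = -0.195637, Gamma_xyy = 1.304249, Gamma_yxx = -0.483659, Gamma_yxy = 0.241830, Gamma_yyy = -1.612197; k1 = (-2.000000, 0.250000, -1.842252, 2.277228)
  k2: at (x, y) = (0.450000, -0.993750), (dx/dtau, dy/dtau) = (-2.046056, 0.306931); Gamma_xxx = 0.401395, Gamma_xxy = -0.181764, Gamma_xyy = 1.329621, Gamma_yxx = -0.504996, Gamma_yxy = 0.228677, Gamma_yyy = -1.672798; k2 = (-2.046056, 0.306931, -2.033932, 2.558893)
  k3: at (x, y) = (0.448849, -0.992327), (dx/dtau, dy/dtau) = (-2.050848, 0.313972); Gamma_xxx = 0.402768, Gamma_xxy = -0.182180, Gamma_xyy = 1.332257, Gamma_yxx = -0.505465, Gamma_yxy = 0.228631, Gamma_yyy = -1.671953; k3 = (-2.050848, 0.313972, -2.059978, 2.585228)
  k4: at (x, y) = (0.397458, -0.984301), (dx/dtau, dy/dtau) = (-2.102999, 0.379261); Gamma_xxx = 0.414094, Gamma_xxy = -0.167210, Gamma_xyy = 1.358644, Gamma_yxx = -0.529031, Gamma_yxy = 0.213621, Gamma_yyy = -1.735752; k4 = (-2.102999, 0.379261, -2.293529, 2.930124)
  Y <- Y + (h/6)(k1 + 2k2 + 2k3 + k4): x = 0.3975, y = -0.9844, dx/dtau = -2.1027, dy/dtau = 0.3791
step 2:
  k1: at (x, y) = (0.397527, -0.984408), (dx/dtau, dy/dtau) = (-2.102697, 0.379130); Gamma_xxx = 0.413986, Gamma_xxy = -0.167177, Gamma_xyy = 1.358438, Gamma_yxx = -0.529000, Gamma_yxy = 0.213622, Gamma_yyy = -1.735839; k1 = (-2.102697, 0.379130, -2.292179, 2.928992)
  k2: at (x, y) = (0.344959, -0.974930), (dx/dtau, dy/dtau) = (-2.160001, 0.452355); Gamma_xxx = 0.426129, Gamma_xxy = -0.150777, Gamma_xyy = 1.384819, Gamma_yxx = -0.554943, Gamma_yxy = 0.196356, Gamma_yyy = -1.803436; k2 = (-2.160001, 0.452355, -2.566163, 3.341888)
  k3: at (x, y) = (0.343527, -0.973099), (dx/dtau, dy/dtau) = (-2.166851, 0.462677); Gamma_xxx = 0.428109, Gamma_xxy = -0.151132, Gamma_xyy = 1.388641, Gamma_yxx = -0.555652, Gamma_yxy = 0.196158, Gamma_yyy = -1.802347; k3 = (-2.166851, 0.462677, -2.610378, 3.388065)
  k4: at (x, y) = (0.289184, -0.961274), (dx/dtau, dy/dtau) = (-2.233216, 0.548533); Gamma_xxx = 0.442150, Gamma_xxy = -0.133014, Gamma_xyy = 1.416756, Gamma_yxx = -0.584679, Gamma_yxy = 0.175891, Gamma_yyy = -1.873455; k4 = (-2.233216, 0.548533, -2.957279, 3.910572)
  Y <- Y + (h/6)(k1 + 2k2 + 2k3 + k4): x = 0.2893, y = -0.9614, dx/dtau = -2.2327, dy/dtau = 0.5483
step 3:
  k1: at (x, y) = (0.289280, -0.961427), (dx/dtau, dy/dtau) = (-2.232718, 0.548292); Gamma_xxx = 0.441974, Gamma_xxy = -0.132984, Gamma_xyy = 1.416418, Gamma_yxx = -0.584627, Gamma_yxy = 0.175906, Gamma_yyy = -1.873587; k1 = (-2.232718, 0.548292, -2.954655, 3.908311)
  k2: at (x, y) = (0.233462, -0.947719), (dx/dtau, dy/dtau) = (-2.306584, 0.646000); Gamma_xxx = 0.457282, Gamma_xxy = -0.112647, Gamma_xyy = 1.444583, Gamma_yxx = -0.616919, Gamma_yxy = 0.151972, Gamma_yyy = -1.948886; k2 = (-2.306584, 0.646000, -3.371438, 4.548406)
  k3: at (x, y) = (0.231615, -0.945277), (dx/dtau, dy/dtau) = (-2.317004, 0.662002); Gamma_xxx = 0.460276, Gamma_xxy = -0.112778, Gamma_xyy = 1.450293, Gamma_yxx = -0.618013, Gamma_yxy = 0.151428, Gamma_yyy = -1.947311; k3 = (-2.317004, 0.662002, -3.452552, 4.635750)
  k4: at (x, y) = (0.173430, -0.928327), (dx/dtau, dy/dtau) = (-2.405345, 0.780080); Gamma_xxx = 0.478709, Gamma_xxy = -0.089432, Gamma_xyy = 1.481328, Gamma_yxx = -0.654661, Gamma_yxy = 0.122304, Gamma_yyy = -2.025798; k4 = (-2.405345, 0.780080, -4.006699, 5.479383)
  Y <- Y + (h/6)(k1 + 2k2 + 2k3 + k4): x = 0.1736, y = -0.9286, dx/dtau = -2.4045, dy/dtau = 0.7796

Answer: x = 0.1736, y = -0.9286, dx/dtau = -2.4045, dy/dtau = 0.7796


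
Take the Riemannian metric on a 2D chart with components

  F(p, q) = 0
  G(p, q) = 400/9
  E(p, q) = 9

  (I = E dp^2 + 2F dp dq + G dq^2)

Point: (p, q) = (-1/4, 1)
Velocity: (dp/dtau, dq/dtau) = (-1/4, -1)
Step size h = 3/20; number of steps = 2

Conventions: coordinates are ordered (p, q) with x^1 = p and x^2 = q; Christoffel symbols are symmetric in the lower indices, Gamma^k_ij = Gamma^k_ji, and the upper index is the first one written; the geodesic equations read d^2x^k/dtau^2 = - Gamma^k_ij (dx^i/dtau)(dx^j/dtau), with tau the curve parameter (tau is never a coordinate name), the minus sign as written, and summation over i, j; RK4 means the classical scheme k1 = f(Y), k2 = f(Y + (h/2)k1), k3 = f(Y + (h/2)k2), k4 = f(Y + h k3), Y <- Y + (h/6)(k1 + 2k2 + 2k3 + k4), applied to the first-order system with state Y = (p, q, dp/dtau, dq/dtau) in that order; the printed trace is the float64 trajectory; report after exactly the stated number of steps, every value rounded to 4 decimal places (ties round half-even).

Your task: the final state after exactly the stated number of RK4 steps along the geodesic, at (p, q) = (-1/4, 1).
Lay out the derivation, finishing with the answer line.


f(Y) = (dp/dtau, dq/dtau, -Gamma^p_ij Y'^i Y'^j, -Gamma^q_ij Y'^i Y'^j) with the Gammas evaluated at the stage position; h = 0.150000; intermediate values shown to 6 dp
step 0: p = -0.2500, q = 1.0000, dp/dtau = -0.2500, dq/dtau = -1.0000
step 1:
  k1: at (p, q) = (-0.250000, 1.000000), (dp/dtau, dq/dtau) = (-0.250000, -1.000000); Gamma_ppp = 0.000000, Gamma_ppq = 0.000000, Gamma_pqq = 0.000000, Gamma_qpp = 0.000000, Gamma_qpq = 0.000000, Gamma_qqq = 0.000000; k1 = (-0.250000, -1.000000, 0.000000, 0.000000)
  k2: at (p, q) = (-0.268750, 0.925000), (dp/dtau, dq/dtau) = (-0.250000, -1.000000); Gamma_ppp = 0.000000, Gamma_ppq = 0.000000, Gamma_pqq = 0.000000, Gamma_qpp = 0.000000, Gamma_qpq = 0.000000, Gamma_qqq = 0.000000; k2 = (-0.250000, -1.000000, 0.000000, 0.000000)
  k3: at (p, q) = (-0.268750, 0.925000), (dp/dtau, dq/dtau) = (-0.250000, -1.000000); Gamma_ppp = 0.000000, Gamma_ppq = 0.000000, Gamma_pqq = 0.000000, Gamma_qpp = 0.000000, Gamma_qpq = 0.000000, Gamma_qqq = 0.000000; k3 = (-0.250000, -1.000000, 0.000000, 0.000000)
  k4: at (p, q) = (-0.287500, 0.850000), (dp/dtau, dq/dtau) = (-0.250000, -1.000000); Gamma_ppp = 0.000000, Gamma_ppq = 0.000000, Gamma_pqq = 0.000000, Gamma_qpp = 0.000000, Gamma_qpq = 0.000000, Gamma_qqq = 0.000000; k4 = (-0.250000, -1.000000, 0.000000, 0.000000)
  Y <- Y + (h/6)(k1 + 2k2 + 2k3 + k4): p = -0.2875, q = 0.8500, dp/dtau = -0.2500, dq/dtau = -1.0000
step 2:
  k1: at (p, q) = (-0.287500, 0.850000), (dp/dtau, dq/dtau) = (-0.250000, -1.000000); Gamma_ppp = 0.000000, Gamma_ppq = 0.000000, Gamma_pqq = 0.000000, Gamma_qpp = 0.000000, Gamma_qpq = 0.000000, Gamma_qqq = 0.000000; k1 = (-0.250000, -1.000000, 0.000000, 0.000000)
  k2: at (p, q) = (-0.306250, 0.775000), (dp/dtau, dq/dtau) = (-0.250000, -1.000000); Gamma_ppp = 0.000000, Gamma_ppq = 0.000000, Gamma_pqq = 0.000000, Gamma_qpp = 0.000000, Gamma_qpq = 0.000000, Gamma_qqq = 0.000000; k2 = (-0.250000, -1.000000, 0.000000, 0.000000)
  k3: at (p, q) = (-0.306250, 0.775000), (dp/dtau, dq/dtau) = (-0.250000, -1.000000); Gamma_ppp = 0.000000, Gamma_ppq = 0.000000, Gamma_pqq = 0.000000, Gamma_qpp = 0.000000, Gamma_qpq = 0.000000, Gamma_qqq = 0.000000; k3 = (-0.250000, -1.000000, 0.000000, 0.000000)
  k4: at (p, q) = (-0.325000, 0.700000), (dp/dtau, dq/dtau) = (-0.250000, -1.000000); Gamma_ppp = 0.000000, Gamma_ppq = 0.000000, Gamma_pqq = 0.000000, Gamma_qpp = 0.000000, Gamma_qpq = 0.000000, Gamma_qqq = 0.000000; k4 = (-0.250000, -1.000000, 0.000000, 0.000000)
  Y <- Y + (h/6)(k1 + 2k2 + 2k3 + k4): p = -0.3250, q = 0.7000, dp/dtau = -0.2500, dq/dtau = -1.0000

Answer: p = -0.3250, q = 0.7000, dp/dtau = -0.2500, dq/dtau = -1.0000


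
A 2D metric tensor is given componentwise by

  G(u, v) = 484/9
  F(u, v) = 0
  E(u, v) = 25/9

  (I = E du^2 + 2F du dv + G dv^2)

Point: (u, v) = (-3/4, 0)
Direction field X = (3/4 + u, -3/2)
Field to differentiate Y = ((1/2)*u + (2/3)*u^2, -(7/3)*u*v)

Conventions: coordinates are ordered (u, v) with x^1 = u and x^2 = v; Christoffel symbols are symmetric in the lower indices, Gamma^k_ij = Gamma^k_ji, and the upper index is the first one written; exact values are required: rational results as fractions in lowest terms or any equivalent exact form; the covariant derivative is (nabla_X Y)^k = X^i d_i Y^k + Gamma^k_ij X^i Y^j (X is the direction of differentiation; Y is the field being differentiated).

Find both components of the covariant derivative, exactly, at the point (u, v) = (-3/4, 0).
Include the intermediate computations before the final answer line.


E = 25/9, F = 0, G = 484/9 at the point
E_u = 0, E_v = 0, F_u = 0, F_v = 0, G_u = 0, G_v = 0
EG - F^2 = 12100/81;  g^inv = (81/12100) * [[484/9, 0], [0, 25/9]]
first-kind symbols [ij,l] = (1/2)(d_i g_jl + d_j g_il - d_l g_ij): [uu,u] = E_u/2 = 0, [uu,v] = F_u - E_v/2 = 0, [uv,u] = E_v/2 = 0, [uv,v] = G_u/2 = 0, [vv,u] = F_v - G_u/2 = 0, [vv,v] = G_v/2 = 0
Gamma^u_ij = (G*[ij,u] - F*[ij,v])/(EG - F^2), Gamma^v_ij = (E*[ij,v] - F*[ij,u])/(EG - F^2)
Gamma_uuu = 0, Gamma_uuv = 0, Gamma_uvv = 0, Gamma_vuu = 0, Gamma_vuv = 0, Gamma_vvv = 0
X = (0, -3/2), Y = (0, 0) at the point

Answer: (nabla_X Y)^u = 0, (nabla_X Y)^v = -21/8


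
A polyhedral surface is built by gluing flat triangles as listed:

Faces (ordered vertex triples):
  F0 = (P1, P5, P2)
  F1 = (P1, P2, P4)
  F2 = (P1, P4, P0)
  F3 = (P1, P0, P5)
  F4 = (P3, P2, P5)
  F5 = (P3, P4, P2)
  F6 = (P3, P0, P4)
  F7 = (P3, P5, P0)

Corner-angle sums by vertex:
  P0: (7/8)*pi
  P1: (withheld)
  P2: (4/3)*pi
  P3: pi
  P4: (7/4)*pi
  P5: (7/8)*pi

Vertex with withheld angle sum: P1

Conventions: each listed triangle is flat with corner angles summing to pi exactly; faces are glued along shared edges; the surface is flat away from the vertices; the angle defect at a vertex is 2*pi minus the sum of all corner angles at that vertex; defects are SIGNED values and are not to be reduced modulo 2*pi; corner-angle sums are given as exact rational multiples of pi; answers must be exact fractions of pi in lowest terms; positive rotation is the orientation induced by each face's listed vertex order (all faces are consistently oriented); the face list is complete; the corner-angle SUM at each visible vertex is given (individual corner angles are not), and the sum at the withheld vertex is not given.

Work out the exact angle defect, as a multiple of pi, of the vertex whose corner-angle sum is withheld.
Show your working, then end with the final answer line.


V = 6, E = 12, F = 8; chi = V - E + F = 2
Gauss-Bonnet: total defect = 2*pi*chi = 4*pi; visible defects sum to (25/6)*pi

Answer: defect(P1) = -pi/6


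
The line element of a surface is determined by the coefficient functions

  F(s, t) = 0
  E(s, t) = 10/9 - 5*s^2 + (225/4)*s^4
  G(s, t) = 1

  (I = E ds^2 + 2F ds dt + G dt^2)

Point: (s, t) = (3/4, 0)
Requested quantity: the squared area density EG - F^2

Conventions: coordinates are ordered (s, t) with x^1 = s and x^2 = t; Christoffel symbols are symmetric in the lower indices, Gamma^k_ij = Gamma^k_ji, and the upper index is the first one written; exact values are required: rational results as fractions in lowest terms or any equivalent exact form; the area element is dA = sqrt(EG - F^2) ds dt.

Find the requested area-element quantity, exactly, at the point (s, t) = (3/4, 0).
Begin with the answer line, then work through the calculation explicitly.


Answer: EG - F^2 = 148345/9216

E = 148345/9216, F = 0, G = 1; EG - F^2 = 148345/9216


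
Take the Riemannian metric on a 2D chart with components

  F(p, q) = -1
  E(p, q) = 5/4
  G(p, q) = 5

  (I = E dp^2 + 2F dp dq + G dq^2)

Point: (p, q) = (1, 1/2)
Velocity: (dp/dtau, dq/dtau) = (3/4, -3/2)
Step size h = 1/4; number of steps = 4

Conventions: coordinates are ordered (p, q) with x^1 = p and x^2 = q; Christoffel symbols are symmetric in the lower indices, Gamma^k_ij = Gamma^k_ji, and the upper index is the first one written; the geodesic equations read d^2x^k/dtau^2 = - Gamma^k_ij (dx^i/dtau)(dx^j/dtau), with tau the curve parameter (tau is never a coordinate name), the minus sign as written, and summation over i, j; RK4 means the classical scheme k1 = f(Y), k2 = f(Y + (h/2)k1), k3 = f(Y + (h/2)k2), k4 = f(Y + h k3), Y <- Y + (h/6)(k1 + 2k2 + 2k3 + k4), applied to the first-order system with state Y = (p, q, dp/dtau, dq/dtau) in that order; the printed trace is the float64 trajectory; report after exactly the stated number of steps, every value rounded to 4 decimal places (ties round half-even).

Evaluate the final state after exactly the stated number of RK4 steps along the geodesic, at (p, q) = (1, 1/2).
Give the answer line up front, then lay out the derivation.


Answer: p = 1.7500, q = -1.0000, dp/dtau = 0.7500, dq/dtau = -1.5000

f(Y) = (dp/dtau, dq/dtau, -Gamma^p_ij Y'^i Y'^j, -Gamma^q_ij Y'^i Y'^j) with the Gammas evaluated at the stage position; h = 0.250000; intermediate values shown to 6 dp
step 0: p = 1.0000, q = 0.5000, dp/dtau = 0.7500, dq/dtau = -1.5000
step 1:
  k1: at (p, q) = (1.000000, 0.500000), (dp/dtau, dq/dtau) = (0.750000, -1.500000); Gamma_ppp = 0.000000, Gamma_ppq = 0.000000, Gamma_pqq = 0.000000, Gamma_qpp = 0.000000, Gamma_qpq = 0.000000, Gamma_qqq = 0.000000; k1 = (0.750000, -1.500000, 0.000000, 0.000000)
  k2: at (p, q) = (1.093750, 0.312500), (dp/dtau, dq/dtau) = (0.750000, -1.500000); Gamma_ppp = 0.000000, Gamma_ppq = 0.000000, Gamma_pqq = 0.000000, Gamma_qpp = 0.000000, Gamma_qpq = 0.000000, Gamma_qqq = 0.000000; k2 = (0.750000, -1.500000, 0.000000, 0.000000)
  k3: at (p, q) = (1.093750, 0.312500), (dp/dtau, dq/dtau) = (0.750000, -1.500000); Gamma_ppp = 0.000000, Gamma_ppq = 0.000000, Gamma_pqq = 0.000000, Gamma_qpp = 0.000000, Gamma_qpq = 0.000000, Gamma_qqq = 0.000000; k3 = (0.750000, -1.500000, 0.000000, 0.000000)
  k4: at (p, q) = (1.187500, 0.125000), (dp/dtau, dq/dtau) = (0.750000, -1.500000); Gamma_ppp = 0.000000, Gamma_ppq = 0.000000, Gamma_pqq = 0.000000, Gamma_qpp = 0.000000, Gamma_qpq = 0.000000, Gamma_qqq = 0.000000; k4 = (0.750000, -1.500000, 0.000000, 0.000000)
  Y <- Y + (h/6)(k1 + 2k2 + 2k3 + k4): p = 1.1875, q = 0.1250, dp/dtau = 0.7500, dq/dtau = -1.5000
step 2:
  k1: at (p, q) = (1.187500, 0.125000), (dp/dtau, dq/dtau) = (0.750000, -1.500000); Gamma_ppp = 0.000000, Gamma_ppq = 0.000000, Gamma_pqq = 0.000000, Gamma_qpp = 0.000000, Gamma_qpq = 0.000000, Gamma_qqq = 0.000000; k1 = (0.750000, -1.500000, 0.000000, 0.000000)
  k2: at (p, q) = (1.281250, -0.062500), (dp/dtau, dq/dtau) = (0.750000, -1.500000); Gamma_ppp = 0.000000, Gamma_ppq = 0.000000, Gamma_pqq = 0.000000, Gamma_qpp = 0.000000, Gamma_qpq = 0.000000, Gamma_qqq = 0.000000; k2 = (0.750000, -1.500000, 0.000000, 0.000000)
  k3: at (p, q) = (1.281250, -0.062500), (dp/dtau, dq/dtau) = (0.750000, -1.500000); Gamma_ppp = 0.000000, Gamma_ppq = 0.000000, Gamma_pqq = 0.000000, Gamma_qpp = 0.000000, Gamma_qpq = 0.000000, Gamma_qqq = 0.000000; k3 = (0.750000, -1.500000, 0.000000, 0.000000)
  k4: at (p, q) = (1.375000, -0.250000), (dp/dtau, dq/dtau) = (0.750000, -1.500000); Gamma_ppp = 0.000000, Gamma_ppq = 0.000000, Gamma_pqq = 0.000000, Gamma_qpp = 0.000000, Gamma_qpq = 0.000000, Gamma_qqq = 0.000000; k4 = (0.750000, -1.500000, 0.000000, 0.000000)
  Y <- Y + (h/6)(k1 + 2k2 + 2k3 + k4): p = 1.3750, q = -0.2500, dp/dtau = 0.7500, dq/dtau = -1.5000
step 3:
  k1: at (p, q) = (1.375000, -0.250000), (dp/dtau, dq/dtau) = (0.750000, -1.500000); Gamma_ppp = 0.000000, Gamma_ppq = 0.000000, Gamma_pqq = 0.000000, Gamma_qpp = 0.000000, Gamma_qpq = 0.000000, Gamma_qqq = 0.000000; k1 = (0.750000, -1.500000, 0.000000, 0.000000)
  k2: at (p, q) = (1.468750, -0.437500), (dp/dtau, dq/dtau) = (0.750000, -1.500000); Gamma_ppp = 0.000000, Gamma_ppq = 0.000000, Gamma_pqq = 0.000000, Gamma_qpp = 0.000000, Gamma_qpq = 0.000000, Gamma_qqq = 0.000000; k2 = (0.750000, -1.500000, 0.000000, 0.000000)
  k3: at (p, q) = (1.468750, -0.437500), (dp/dtau, dq/dtau) = (0.750000, -1.500000); Gamma_ppp = 0.000000, Gamma_ppq = 0.000000, Gamma_pqq = 0.000000, Gamma_qpp = 0.000000, Gamma_qpq = 0.000000, Gamma_qqq = 0.000000; k3 = (0.750000, -1.500000, 0.000000, 0.000000)
  k4: at (p, q) = (1.562500, -0.625000), (dp/dtau, dq/dtau) = (0.750000, -1.500000); Gamma_ppp = 0.000000, Gamma_ppq = 0.000000, Gamma_pqq = 0.000000, Gamma_qpp = 0.000000, Gamma_qpq = 0.000000, Gamma_qqq = 0.000000; k4 = (0.750000, -1.500000, 0.000000, 0.000000)
  Y <- Y + (h/6)(k1 + 2k2 + 2k3 + k4): p = 1.5625, q = -0.6250, dp/dtau = 0.7500, dq/dtau = -1.5000
step 4:
  k1: at (p, q) = (1.562500, -0.625000), (dp/dtau, dq/dtau) = (0.750000, -1.500000); Gamma_ppp = 0.000000, Gamma_ppq = 0.000000, Gamma_pqq = 0.000000, Gamma_qpp = 0.000000, Gamma_qpq = 0.000000, Gamma_qqq = 0.000000; k1 = (0.750000, -1.500000, 0.000000, 0.000000)
  k2: at (p, q) = (1.656250, -0.812500), (dp/dtau, dq/dtau) = (0.750000, -1.500000); Gamma_ppp = 0.000000, Gamma_ppq = 0.000000, Gamma_pqq = 0.000000, Gamma_qpp = 0.000000, Gamma_qpq = 0.000000, Gamma_qqq = 0.000000; k2 = (0.750000, -1.500000, 0.000000, 0.000000)
  k3: at (p, q) = (1.656250, -0.812500), (dp/dtau, dq/dtau) = (0.750000, -1.500000); Gamma_ppp = 0.000000, Gamma_ppq = 0.000000, Gamma_pqq = 0.000000, Gamma_qpp = 0.000000, Gamma_qpq = 0.000000, Gamma_qqq = 0.000000; k3 = (0.750000, -1.500000, 0.000000, 0.000000)
  k4: at (p, q) = (1.750000, -1.000000), (dp/dtau, dq/dtau) = (0.750000, -1.500000); Gamma_ppp = 0.000000, Gamma_ppq = 0.000000, Gamma_pqq = 0.000000, Gamma_qpp = 0.000000, Gamma_qpq = 0.000000, Gamma_qqq = 0.000000; k4 = (0.750000, -1.500000, 0.000000, 0.000000)
  Y <- Y + (h/6)(k1 + 2k2 + 2k3 + k4): p = 1.7500, q = -1.0000, dp/dtau = 0.7500, dq/dtau = -1.5000


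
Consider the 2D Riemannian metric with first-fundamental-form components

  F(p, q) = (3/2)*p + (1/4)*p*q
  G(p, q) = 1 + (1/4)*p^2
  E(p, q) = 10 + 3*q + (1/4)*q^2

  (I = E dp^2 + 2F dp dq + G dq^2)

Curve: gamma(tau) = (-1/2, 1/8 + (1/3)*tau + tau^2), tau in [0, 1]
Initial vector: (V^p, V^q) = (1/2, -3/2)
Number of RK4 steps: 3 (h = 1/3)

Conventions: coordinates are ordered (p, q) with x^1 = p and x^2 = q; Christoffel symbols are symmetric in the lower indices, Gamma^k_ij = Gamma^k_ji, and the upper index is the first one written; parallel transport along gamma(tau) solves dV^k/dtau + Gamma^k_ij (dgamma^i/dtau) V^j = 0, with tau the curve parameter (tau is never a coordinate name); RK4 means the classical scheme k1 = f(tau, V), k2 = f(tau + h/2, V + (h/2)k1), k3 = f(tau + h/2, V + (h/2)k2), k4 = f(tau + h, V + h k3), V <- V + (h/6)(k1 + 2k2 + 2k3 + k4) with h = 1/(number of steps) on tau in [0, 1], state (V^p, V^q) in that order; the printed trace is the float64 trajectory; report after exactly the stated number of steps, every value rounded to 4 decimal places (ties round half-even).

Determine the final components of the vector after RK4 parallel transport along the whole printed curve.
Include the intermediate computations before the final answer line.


gamma'(tau) = (0, 1/3 + 2*tau); f(tau, V)^k = -Gamma^k_ij(gamma(tau)) gamma'^i(tau) V^j; h = 1/3; intermediate values shown to 6 dp
curve data and Christoffel symbols at the stage parameters:
  tau = 0.000000: gamma = (-0.500000, 0.125000), gamma' = (0.000000, 0.333333); Gamma_ppp = 0.000000, Gamma_ppq = 0.146652, Gamma_pqq = 0.000000, Gamma_qpp = 0.000000, Gamma_qpq = -0.011972, Gamma_qqq = 0.000000
  tau = 0.166667: gamma = (-0.500000, 0.208333), gamma' = (0.000000, 0.666667); Gamma_ppp = 0.000000, Gamma_ppq = 0.145077, Gamma_pqq = 0.000000, Gamma_qpp = 0.000000, Gamma_qpq = -0.011684, Gamma_qqq = 0.000000
  tau = 0.333333: gamma = (-0.500000, 0.347222), gamma' = (0.000000, 1.000000); Gamma_ppp = 0.000000, Gamma_ppq = 0.142515, Gamma_pqq = 0.000000, Gamma_qpp = 0.000000, Gamma_qpq = -0.011227, Gamma_qqq = 0.000000
  tau = 0.500000: gamma = (-0.500000, 0.541667), gamma' = (0.000000, 1.333333); Gamma_ppp = 0.000000, Gamma_ppq = 0.139056, Gamma_pqq = 0.000000, Gamma_qpp = 0.000000, Gamma_qpq = -0.010628, Gamma_qqq = 0.000000
  tau = 0.666667: gamma = (-0.500000, 0.791667), gamma' = (0.000000, 1.666667); Gamma_ppp = 0.000000, Gamma_ppq = 0.134818, Gamma_pqq = 0.000000, Gamma_qpp = 0.000000, Gamma_qpq = -0.009925, Gamma_qqq = 0.000000
  tau = 0.833333: gamma = (-0.500000, 1.097222), gamma' = (0.000000, 2.000000); Gamma_ppp = 0.000000, Gamma_ppq = 0.129937, Gamma_pqq = 0.000000, Gamma_qpp = 0.000000, Gamma_qpq = -0.009154, Gamma_qqq = 0.000000
  tau = 1.000000: gamma = (-0.500000, 1.458333), gamma' = (0.000000, 2.333333); Gamma_ppp = 0.000000, Gamma_ppq = 0.124561, Gamma_pqq = 0.000000, Gamma_qpp = 0.000000, Gamma_qpq = -0.008350, Gamma_qqq = 0.000000
step 0: V^p = 0.5000, V^q = -1.5000
step 1: k1 = (-0.024442, 0.001995), k2 = (-0.047965, 0.003863), k3 = (-0.047586, 0.003832), k4 = (-0.068997, 0.005435); V <- V + (h/6)(k1 + 2k2 + 2k3 + k4): V^p = 0.4842, V^q = -1.4987
step 2: k1 = (-0.069005, 0.005436), k2 = (-0.087641, 0.006699), k3 = (-0.087065, 0.006655), k4 = (-0.102275, 0.007529); V <- V + (h/6)(k1 + 2k2 + 2k3 + k4): V^p = 0.4553, V^q = -1.4965
step 3: k1 = (-0.102296, 0.007531), k2 = (-0.113881, 0.008023), k3 = (-0.113379, 0.007988), k4 = (-0.121335, 0.008134); V <- V + (h/6)(k1 + 2k2 + 2k3 + k4): V^p = 0.4176, V^q = -1.4939

Answer: V^p = 0.4176, V^q = -1.4939


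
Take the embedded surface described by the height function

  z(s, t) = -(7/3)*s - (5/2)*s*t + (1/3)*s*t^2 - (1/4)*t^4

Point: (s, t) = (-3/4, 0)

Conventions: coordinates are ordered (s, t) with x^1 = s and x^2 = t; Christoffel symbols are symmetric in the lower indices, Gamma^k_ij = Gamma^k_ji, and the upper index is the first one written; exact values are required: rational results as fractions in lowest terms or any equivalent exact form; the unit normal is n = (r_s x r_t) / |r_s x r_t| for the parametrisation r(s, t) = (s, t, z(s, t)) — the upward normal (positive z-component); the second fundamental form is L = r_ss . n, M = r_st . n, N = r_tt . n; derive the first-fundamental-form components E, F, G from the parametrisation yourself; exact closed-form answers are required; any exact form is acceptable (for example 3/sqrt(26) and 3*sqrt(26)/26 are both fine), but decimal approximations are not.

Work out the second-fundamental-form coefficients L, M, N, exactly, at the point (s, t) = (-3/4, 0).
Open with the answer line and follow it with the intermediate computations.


Answer: L = 0, M = -60*sqrt(5737)/5737, N = -12*sqrt(5737)/5737

z_s = -7/3, z_t = 15/8, z_ss = 0, z_st = -5/2, z_tt = -1/2
E = 58/9, F = -35/8, G = 289/64; answer radicand W^2 = 5737/576
unnormalised second-form numerators: l = 0, m = -5/2, n = -1/2; L = l/sqrt(5737/576), and similarly M = m/sqrt(W^2), N = n/sqrt(W^2)
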